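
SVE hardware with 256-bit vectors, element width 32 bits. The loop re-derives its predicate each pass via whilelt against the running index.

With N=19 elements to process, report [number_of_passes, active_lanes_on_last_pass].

[iterations, last_vl] = [3, 3]

register lanes = 256/32 = 8
19 elements at 8/iter → 3 passes, remainder 3 on the last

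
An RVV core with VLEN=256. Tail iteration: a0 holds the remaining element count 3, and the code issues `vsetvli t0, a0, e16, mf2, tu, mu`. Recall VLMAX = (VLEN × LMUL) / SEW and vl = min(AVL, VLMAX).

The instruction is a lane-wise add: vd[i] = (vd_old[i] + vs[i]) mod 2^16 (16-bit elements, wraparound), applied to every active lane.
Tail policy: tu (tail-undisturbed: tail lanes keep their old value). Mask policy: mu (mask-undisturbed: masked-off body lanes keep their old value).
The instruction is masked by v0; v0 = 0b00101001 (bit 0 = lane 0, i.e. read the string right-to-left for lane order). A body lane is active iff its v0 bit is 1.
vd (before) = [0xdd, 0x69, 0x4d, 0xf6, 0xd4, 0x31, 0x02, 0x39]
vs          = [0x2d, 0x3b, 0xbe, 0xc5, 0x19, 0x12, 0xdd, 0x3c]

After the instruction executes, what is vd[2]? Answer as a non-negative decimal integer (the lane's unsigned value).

vd[2] = 77

lanes per group: 256·1/2/16 = 8
vl = min(AVL, VLMAX) = min(3, 8) = 3
vd[0] add(0xdd,0x2d) -> 0x10a
vd[1] mask-off/keep -> 0x69
vd[2] mask-off/keep -> 0x4d
vd[3] tail/keep -> 0xf6
vd[4] tail/keep -> 0xd4
vd[5] tail/keep -> 0x31
vd[6] tail/keep -> 0x02
vd[7] tail/keep -> 0x39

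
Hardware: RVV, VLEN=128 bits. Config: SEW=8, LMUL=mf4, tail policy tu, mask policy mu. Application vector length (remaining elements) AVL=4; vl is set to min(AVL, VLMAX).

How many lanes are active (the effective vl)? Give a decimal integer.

VLMAX = VLEN×LMUL/SEW = 128×1/4/8 = 4
AVL=4 ≤ VLMAX=4, so vl = 4

vl = 4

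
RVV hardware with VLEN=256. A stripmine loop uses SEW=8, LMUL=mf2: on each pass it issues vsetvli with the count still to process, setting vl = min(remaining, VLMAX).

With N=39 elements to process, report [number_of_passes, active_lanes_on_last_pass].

lanes per group: 256·1/2/8 = 16
iterations = ceil(39/16) = 3; final-pass vl = 7

[iterations, last_vl] = [3, 7]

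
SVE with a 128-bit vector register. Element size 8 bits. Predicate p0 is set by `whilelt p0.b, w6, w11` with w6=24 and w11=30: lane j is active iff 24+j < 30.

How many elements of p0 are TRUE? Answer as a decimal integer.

128-bit reg / 8-bit elem → 16 lanes
whilelt: lane j active iff 24+j < 30 → j < 6 → 6 active

vl = 6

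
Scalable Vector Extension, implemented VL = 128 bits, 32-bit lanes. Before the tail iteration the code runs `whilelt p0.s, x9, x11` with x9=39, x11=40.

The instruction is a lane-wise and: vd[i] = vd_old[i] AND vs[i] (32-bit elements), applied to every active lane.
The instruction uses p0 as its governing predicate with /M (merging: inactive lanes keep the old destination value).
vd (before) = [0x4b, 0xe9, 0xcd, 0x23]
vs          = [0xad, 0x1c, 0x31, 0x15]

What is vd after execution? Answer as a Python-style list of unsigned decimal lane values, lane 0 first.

vd = [9, 233, 205, 35]

register lanes = 128/32 = 4
p0[j] = (39+j < 40); true for j=0..0 → 1 lanes set
[0] and(0x4b,0xad) = 0x09
[1] tail/keep = 0xe9
[2] tail/keep = 0xcd
[3] tail/keep = 0x23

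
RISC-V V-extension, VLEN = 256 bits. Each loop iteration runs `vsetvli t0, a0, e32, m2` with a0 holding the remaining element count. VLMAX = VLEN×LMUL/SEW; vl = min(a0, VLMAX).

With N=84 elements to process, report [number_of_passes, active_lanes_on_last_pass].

[iterations, last_vl] = [6, 4]

VLMAX = VLEN×LMUL/SEW = 256×2/32 = 16
84 elements at 16/iter → 6 passes, remainder 4 on the last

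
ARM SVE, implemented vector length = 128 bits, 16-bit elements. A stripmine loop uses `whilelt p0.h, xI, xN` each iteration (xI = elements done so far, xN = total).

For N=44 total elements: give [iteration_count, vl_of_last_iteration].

[iterations, last_vl] = [6, 4]

128-bit reg / 16-bit elem → 8 lanes
N=44: ⌈44/8⌉ = 6 iters; last vl = 44 − 5×8 = 4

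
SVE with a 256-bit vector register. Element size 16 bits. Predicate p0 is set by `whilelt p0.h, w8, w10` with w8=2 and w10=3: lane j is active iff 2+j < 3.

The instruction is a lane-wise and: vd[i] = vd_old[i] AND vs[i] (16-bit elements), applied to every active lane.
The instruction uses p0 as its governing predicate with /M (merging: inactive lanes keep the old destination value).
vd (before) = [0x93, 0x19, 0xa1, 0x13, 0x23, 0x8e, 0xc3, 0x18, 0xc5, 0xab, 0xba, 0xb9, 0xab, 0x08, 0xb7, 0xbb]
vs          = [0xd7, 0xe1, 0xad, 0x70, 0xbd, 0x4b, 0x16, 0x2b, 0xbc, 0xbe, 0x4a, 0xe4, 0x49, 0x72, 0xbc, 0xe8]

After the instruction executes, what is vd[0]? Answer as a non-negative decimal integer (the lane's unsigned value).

register lanes = 256/16 = 16
whilelt: lane j active iff 2+j < 3 → j < 1 → 1 active
vd[0] and(0x93,0xd7) -> 0x93
vd[1] tail/keep -> 0x19
vd[2] tail/keep -> 0xa1
vd[3] tail/keep -> 0x13
vd[4] tail/keep -> 0x23
vd[5] tail/keep -> 0x8e
vd[6] tail/keep -> 0xc3
vd[7] tail/keep -> 0x18
vd[8] tail/keep -> 0xc5
vd[9] tail/keep -> 0xab
vd[10] tail/keep -> 0xba
vd[11] tail/keep -> 0xb9
vd[12] tail/keep -> 0xab
vd[13] tail/keep -> 0x08
vd[14] tail/keep -> 0xb7
vd[15] tail/keep -> 0xbb

vd[0] = 147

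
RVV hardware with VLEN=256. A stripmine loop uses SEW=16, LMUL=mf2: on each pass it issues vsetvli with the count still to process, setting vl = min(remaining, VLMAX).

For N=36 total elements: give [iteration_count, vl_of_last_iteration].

lanes per group: 256·1/2/16 = 8
N=36: ⌈36/8⌉ = 5 iters; last vl = 36 − 4×8 = 4

[iterations, last_vl] = [5, 4]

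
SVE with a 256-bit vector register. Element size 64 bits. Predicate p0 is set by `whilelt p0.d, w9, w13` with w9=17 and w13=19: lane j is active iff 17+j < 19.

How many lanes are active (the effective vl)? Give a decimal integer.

register lanes = 256/64 = 4
whilelt: lane j active iff 17+j < 19 → j < 2 → 2 active

vl = 2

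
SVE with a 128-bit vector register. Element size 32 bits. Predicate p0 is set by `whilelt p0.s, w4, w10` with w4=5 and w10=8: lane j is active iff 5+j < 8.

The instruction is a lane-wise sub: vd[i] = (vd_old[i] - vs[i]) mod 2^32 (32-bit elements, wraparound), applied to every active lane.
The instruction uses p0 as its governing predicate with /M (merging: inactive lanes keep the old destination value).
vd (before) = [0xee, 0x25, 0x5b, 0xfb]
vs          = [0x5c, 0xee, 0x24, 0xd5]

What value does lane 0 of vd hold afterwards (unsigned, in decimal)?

vd[0] = 146

128-bit reg / 32-bit elem → 4 lanes
p0[j] = (5+j < 8); true for j=0..2 → 3 lanes set
[0] sub(0xee,0x5c) = 0x92
[1] sub(0x25,0xee) = 0xffffff37
[2] sub(0x5b,0x24) = 0x37
[3] tail/keep = 0xfb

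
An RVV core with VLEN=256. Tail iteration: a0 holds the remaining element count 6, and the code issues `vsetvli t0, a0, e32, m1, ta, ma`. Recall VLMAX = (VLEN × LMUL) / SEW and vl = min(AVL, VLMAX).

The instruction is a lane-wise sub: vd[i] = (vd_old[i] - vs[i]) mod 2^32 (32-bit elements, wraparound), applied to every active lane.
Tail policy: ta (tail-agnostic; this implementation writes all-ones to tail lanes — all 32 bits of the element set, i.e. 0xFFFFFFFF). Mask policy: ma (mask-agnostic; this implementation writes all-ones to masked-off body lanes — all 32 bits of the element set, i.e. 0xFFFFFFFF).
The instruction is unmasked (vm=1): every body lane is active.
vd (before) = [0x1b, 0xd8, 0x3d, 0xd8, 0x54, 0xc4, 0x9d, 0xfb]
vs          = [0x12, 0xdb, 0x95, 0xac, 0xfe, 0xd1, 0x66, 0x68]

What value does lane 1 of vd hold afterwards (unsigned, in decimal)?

VLMAX = VLEN×LMUL/SEW = 256×1/32 = 8
AVL=6 ≤ VLMAX=8, so vl = 6
lane  0: sub(0x1b,0x12) ⇒ 0x09
lane  1: sub(0xd8,0xdb) ⇒ 0xfffffffd
lane  2: sub(0x3d,0x95) ⇒ 0xffffffa8
lane  3: sub(0xd8,0xac) ⇒ 0x2c
lane  4: sub(0x54,0xfe) ⇒ 0xffffff56
lane  5: sub(0xc4,0xd1) ⇒ 0xfffffff3
lane  6: tail/ones ⇒ 0xffffffff
lane  7: tail/ones ⇒ 0xffffffff

vd[1] = 4294967293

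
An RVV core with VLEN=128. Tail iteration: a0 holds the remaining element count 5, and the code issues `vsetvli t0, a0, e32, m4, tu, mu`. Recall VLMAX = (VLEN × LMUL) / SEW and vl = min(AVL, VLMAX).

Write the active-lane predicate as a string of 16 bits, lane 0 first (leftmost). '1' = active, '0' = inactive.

predicate = 1111100000000000

lanes per group: 128·4/32 = 16
vl = min(AVL, VLMAX) = min(5, 16) = 5
bits (lane 0 leftmost): 1111100000000000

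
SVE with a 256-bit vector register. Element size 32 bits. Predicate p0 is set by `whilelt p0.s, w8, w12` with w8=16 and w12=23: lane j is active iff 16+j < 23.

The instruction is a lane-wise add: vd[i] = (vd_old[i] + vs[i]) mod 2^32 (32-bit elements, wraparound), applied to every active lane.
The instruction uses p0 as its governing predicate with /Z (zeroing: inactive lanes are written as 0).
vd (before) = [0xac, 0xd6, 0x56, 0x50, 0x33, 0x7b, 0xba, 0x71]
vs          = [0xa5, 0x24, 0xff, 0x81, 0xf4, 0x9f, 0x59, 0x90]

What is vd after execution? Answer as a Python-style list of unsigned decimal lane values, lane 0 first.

vd = [337, 250, 341, 209, 295, 282, 275, 0]

lane count: 256 div 32 = 8
whilelt: lane j active iff 16+j < 23 → j < 7 → 7 active
[0] add(0xac,0xa5) = 0x151
[1] add(0xd6,0x24) = 0xfa
[2] add(0x56,0xff) = 0x155
[3] add(0x50,0x81) = 0xd1
[4] add(0x33,0xf4) = 0x127
[5] add(0x7b,0x9f) = 0x11a
[6] add(0xba,0x59) = 0x113
[7] tail/zero = 0x00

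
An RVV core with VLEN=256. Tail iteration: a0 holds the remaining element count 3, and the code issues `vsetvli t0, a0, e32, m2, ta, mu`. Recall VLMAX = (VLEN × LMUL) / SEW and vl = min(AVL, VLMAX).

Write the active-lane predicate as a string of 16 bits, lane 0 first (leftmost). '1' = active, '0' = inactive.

lanes per group: 256·2/32 = 16
vl ← min(3, 16) = 3
bits (lane 0 leftmost): 1110000000000000

predicate = 1110000000000000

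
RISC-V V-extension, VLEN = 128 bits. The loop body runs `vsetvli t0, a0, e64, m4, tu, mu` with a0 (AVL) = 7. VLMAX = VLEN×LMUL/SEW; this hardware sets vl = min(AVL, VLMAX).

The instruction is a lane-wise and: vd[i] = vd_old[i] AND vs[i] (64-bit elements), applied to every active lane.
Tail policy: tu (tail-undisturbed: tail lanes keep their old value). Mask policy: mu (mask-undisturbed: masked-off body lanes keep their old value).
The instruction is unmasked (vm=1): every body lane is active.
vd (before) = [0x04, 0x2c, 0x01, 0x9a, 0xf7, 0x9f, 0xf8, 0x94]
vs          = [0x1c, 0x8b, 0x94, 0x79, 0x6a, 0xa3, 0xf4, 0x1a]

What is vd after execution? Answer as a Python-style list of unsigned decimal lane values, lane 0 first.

vd = [4, 8, 0, 24, 98, 131, 240, 148]

VLMAX = (128 × 4) / 64 = 8 lanes
AVL=7 ≤ VLMAX=8, so vl = 7
vd[0] and(0x04,0x1c) -> 0x04
vd[1] and(0x2c,0x8b) -> 0x08
vd[2] and(0x01,0x94) -> 0x00
vd[3] and(0x9a,0x79) -> 0x18
vd[4] and(0xf7,0x6a) -> 0x62
vd[5] and(0x9f,0xa3) -> 0x83
vd[6] and(0xf8,0xf4) -> 0xf0
vd[7] tail/keep -> 0x94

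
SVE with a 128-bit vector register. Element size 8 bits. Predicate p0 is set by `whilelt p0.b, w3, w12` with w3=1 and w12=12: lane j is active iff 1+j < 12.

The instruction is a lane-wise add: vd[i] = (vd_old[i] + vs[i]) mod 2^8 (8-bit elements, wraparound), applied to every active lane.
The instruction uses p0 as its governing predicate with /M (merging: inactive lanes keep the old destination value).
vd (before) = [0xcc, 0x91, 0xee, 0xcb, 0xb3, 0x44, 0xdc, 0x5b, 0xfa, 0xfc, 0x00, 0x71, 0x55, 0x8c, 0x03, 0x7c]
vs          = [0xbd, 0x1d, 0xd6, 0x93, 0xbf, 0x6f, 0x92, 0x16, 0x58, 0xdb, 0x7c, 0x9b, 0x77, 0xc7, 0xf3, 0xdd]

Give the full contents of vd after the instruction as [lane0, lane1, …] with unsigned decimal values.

vd = [137, 174, 196, 94, 114, 179, 110, 113, 82, 215, 124, 113, 85, 140, 3, 124]

lane count: 128 div 8 = 16
p0[j] = (1+j < 12); true for j=0..10 → 11 lanes set
lane  0: add(0xcc,0xbd) ⇒ 0x89
lane  1: add(0x91,0x1d) ⇒ 0xae
lane  2: add(0xee,0xd6) ⇒ 0xc4
lane  3: add(0xcb,0x93) ⇒ 0x5e
lane  4: add(0xb3,0xbf) ⇒ 0x72
lane  5: add(0x44,0x6f) ⇒ 0xb3
lane  6: add(0xdc,0x92) ⇒ 0x6e
lane  7: add(0x5b,0x16) ⇒ 0x71
lane  8: add(0xfa,0x58) ⇒ 0x52
lane  9: add(0xfc,0xdb) ⇒ 0xd7
lane 10: add(0x00,0x7c) ⇒ 0x7c
lane 11: tail/keep ⇒ 0x71
lane 12: tail/keep ⇒ 0x55
lane 13: tail/keep ⇒ 0x8c
lane 14: tail/keep ⇒ 0x03
lane 15: tail/keep ⇒ 0x7c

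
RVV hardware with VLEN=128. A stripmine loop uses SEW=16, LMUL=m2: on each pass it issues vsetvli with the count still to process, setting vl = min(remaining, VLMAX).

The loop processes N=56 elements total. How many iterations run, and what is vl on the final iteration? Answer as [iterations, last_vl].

lanes per group: 128·2/16 = 16
56 elements at 16/iter → 4 passes, remainder 8 on the last

[iterations, last_vl] = [4, 8]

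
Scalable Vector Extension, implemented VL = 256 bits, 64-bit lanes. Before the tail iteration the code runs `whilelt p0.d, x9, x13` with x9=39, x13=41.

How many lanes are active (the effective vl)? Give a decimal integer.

lane count: 256 div 64 = 4
whilelt: lane j active iff 39+j < 41 → j < 2 → 2 active

vl = 2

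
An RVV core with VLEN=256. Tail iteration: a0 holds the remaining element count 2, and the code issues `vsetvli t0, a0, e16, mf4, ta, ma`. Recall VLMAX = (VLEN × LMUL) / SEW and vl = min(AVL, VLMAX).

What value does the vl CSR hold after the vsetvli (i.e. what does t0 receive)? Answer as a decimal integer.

VLMAX = (256 × 1/4) / 16 = 4 lanes
AVL=2 ≤ VLMAX=4, so vl = 2

vl = 2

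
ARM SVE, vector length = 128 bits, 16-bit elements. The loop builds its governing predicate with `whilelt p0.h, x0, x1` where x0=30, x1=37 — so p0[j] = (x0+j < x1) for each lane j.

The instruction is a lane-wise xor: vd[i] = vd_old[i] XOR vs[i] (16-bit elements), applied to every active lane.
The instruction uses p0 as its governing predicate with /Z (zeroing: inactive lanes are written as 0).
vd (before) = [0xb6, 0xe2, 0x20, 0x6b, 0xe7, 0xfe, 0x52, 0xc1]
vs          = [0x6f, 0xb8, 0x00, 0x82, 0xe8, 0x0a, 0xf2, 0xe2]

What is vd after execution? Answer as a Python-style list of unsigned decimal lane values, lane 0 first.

vd = [217, 90, 32, 233, 15, 244, 160, 0]

register lanes = 128/16 = 8
whilelt: lane j active iff 30+j < 37 → j < 7 → 7 active
vd[0] xor(0xb6,0x6f) -> 0xd9
vd[1] xor(0xe2,0xb8) -> 0x5a
vd[2] xor(0x20,0x00) -> 0x20
vd[3] xor(0x6b,0x82) -> 0xe9
vd[4] xor(0xe7,0xe8) -> 0x0f
vd[5] xor(0xfe,0x0a) -> 0xf4
vd[6] xor(0x52,0xf2) -> 0xa0
vd[7] tail/zero -> 0x00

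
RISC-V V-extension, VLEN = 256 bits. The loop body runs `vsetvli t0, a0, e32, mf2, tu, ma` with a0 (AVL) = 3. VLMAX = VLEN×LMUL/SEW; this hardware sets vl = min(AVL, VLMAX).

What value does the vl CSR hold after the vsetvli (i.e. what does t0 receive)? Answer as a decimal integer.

VLMAX = VLEN×LMUL/SEW = 256×1/2/32 = 4
AVL=3 ≤ VLMAX=4, so vl = 3

vl = 3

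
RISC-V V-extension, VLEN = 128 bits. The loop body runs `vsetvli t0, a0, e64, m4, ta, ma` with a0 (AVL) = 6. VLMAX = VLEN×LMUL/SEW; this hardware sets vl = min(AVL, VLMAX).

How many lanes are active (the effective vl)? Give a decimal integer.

vl = 6

VLMAX = VLEN×LMUL/SEW = 128×4/64 = 8
AVL=6 ≤ VLMAX=8, so vl = 6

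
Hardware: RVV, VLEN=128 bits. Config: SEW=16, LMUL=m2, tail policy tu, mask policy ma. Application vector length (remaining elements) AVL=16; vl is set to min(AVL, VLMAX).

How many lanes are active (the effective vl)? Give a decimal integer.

vl = 16

VLMAX = (128 × 2) / 16 = 16 lanes
AVL=16 ≤ VLMAX=16, so vl = 16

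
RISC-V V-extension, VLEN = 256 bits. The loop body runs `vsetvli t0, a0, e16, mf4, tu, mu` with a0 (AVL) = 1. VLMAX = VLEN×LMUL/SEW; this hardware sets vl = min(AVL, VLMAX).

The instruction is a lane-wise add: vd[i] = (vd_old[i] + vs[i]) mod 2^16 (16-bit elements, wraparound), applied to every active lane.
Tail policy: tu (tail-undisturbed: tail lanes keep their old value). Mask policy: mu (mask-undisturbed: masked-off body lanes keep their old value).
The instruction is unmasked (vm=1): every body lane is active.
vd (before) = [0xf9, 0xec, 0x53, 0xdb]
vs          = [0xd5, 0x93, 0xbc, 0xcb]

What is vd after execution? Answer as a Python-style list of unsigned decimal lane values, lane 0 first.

vd = [462, 236, 83, 219]

VLMAX = (256 × 1/4) / 16 = 4 lanes
vl ← min(1, 4) = 1
  i=0: add(0xf9,0xd5) → 462
  i=1: tail/keep → 236
  i=2: tail/keep → 83
  i=3: tail/keep → 219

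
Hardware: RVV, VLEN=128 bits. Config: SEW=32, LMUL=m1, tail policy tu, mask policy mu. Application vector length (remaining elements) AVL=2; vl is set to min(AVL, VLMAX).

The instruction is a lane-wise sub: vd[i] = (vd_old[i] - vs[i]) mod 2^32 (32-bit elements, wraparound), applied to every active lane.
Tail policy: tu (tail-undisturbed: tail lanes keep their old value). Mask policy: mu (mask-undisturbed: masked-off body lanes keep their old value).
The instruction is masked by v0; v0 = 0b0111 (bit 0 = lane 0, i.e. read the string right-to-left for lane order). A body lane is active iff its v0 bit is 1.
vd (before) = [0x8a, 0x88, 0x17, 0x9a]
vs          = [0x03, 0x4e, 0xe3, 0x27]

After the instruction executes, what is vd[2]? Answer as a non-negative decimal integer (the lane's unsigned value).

vd[2] = 23

VLMAX = (128 × 1) / 32 = 4 lanes
AVL=2 ≤ VLMAX=4, so vl = 2
lane  0: sub(0x8a,0x03) ⇒ 0x87
lane  1: sub(0x88,0x4e) ⇒ 0x3a
lane  2: tail/keep ⇒ 0x17
lane  3: tail/keep ⇒ 0x9a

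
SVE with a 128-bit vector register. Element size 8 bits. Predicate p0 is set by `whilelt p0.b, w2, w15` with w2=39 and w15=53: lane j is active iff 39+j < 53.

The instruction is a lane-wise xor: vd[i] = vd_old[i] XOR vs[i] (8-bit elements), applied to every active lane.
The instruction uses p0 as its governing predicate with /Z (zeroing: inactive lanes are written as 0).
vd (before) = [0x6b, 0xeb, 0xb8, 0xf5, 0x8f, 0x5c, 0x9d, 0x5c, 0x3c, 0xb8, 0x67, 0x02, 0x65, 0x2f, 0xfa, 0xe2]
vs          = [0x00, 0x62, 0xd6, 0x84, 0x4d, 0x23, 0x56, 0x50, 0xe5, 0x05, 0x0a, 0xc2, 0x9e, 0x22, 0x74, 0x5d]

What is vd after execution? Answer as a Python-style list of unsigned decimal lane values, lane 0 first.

vd = [107, 137, 110, 113, 194, 127, 203, 12, 217, 189, 109, 192, 251, 13, 0, 0]

128-bit reg / 8-bit elem → 16 lanes
whilelt: lane j active iff 39+j < 53 → j < 14 → 14 active
[0] xor(0x6b,0x00) = 0x6b
[1] xor(0xeb,0x62) = 0x89
[2] xor(0xb8,0xd6) = 0x6e
[3] xor(0xf5,0x84) = 0x71
[4] xor(0x8f,0x4d) = 0xc2
[5] xor(0x5c,0x23) = 0x7f
[6] xor(0x9d,0x56) = 0xcb
[7] xor(0x5c,0x50) = 0x0c
[8] xor(0x3c,0xe5) = 0xd9
[9] xor(0xb8,0x05) = 0xbd
[10] xor(0x67,0x0a) = 0x6d
[11] xor(0x02,0xc2) = 0xc0
[12] xor(0x65,0x9e) = 0xfb
[13] xor(0x2f,0x22) = 0x0d
[14] tail/zero = 0x00
[15] tail/zero = 0x00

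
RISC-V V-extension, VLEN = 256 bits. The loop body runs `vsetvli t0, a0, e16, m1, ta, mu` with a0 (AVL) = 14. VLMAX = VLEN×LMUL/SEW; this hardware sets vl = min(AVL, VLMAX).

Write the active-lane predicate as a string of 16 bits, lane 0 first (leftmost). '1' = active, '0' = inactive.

predicate = 1111111111111100

lanes per group: 256·1/16 = 16
AVL=14 ≤ VLMAX=16, so vl = 14
bits (lane 0 leftmost): 1111111111111100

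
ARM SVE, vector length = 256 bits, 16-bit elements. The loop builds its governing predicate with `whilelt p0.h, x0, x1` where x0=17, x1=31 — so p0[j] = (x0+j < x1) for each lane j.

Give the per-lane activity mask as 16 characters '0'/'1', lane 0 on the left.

predicate = 1111111111111100

register lanes = 256/16 = 16
active while 17+j < 31, i.e. j ∈ [0,14) capped at 16 ⇒ 14
bits (lane 0 leftmost): 1111111111111100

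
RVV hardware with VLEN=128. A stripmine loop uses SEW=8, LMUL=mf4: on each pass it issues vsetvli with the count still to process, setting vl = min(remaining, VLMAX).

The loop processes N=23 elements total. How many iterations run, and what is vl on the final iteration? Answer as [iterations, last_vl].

VLMAX = (128 × 1/4) / 8 = 4 lanes
iterations = ceil(23/4) = 6; final-pass vl = 3

[iterations, last_vl] = [6, 3]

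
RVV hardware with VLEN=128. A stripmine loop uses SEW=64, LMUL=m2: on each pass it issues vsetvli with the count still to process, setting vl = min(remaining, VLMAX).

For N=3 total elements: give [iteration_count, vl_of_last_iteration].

[iterations, last_vl] = [1, 3]

lanes per group: 128·2/64 = 4
N=3: ⌈3/4⌉ = 1 iters; last vl = 3 − 0×4 = 3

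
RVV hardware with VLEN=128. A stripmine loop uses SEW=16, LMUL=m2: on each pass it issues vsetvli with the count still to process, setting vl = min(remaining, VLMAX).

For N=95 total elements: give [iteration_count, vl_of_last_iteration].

VLMAX = (128 × 2) / 16 = 16 lanes
95 elements at 16/iter → 6 passes, remainder 15 on the last

[iterations, last_vl] = [6, 15]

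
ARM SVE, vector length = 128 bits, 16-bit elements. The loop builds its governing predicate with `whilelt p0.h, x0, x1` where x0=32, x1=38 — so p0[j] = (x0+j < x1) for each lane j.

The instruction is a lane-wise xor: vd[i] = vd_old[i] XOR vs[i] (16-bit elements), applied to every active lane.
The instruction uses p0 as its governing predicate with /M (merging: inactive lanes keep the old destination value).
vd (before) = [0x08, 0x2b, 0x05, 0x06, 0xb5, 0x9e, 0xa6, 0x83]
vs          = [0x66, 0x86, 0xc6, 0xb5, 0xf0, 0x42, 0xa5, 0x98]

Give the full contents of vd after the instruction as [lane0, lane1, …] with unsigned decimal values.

vd = [110, 173, 195, 179, 69, 220, 166, 131]

register lanes = 128/16 = 8
p0[j] = (32+j < 38); true for j=0..5 → 6 lanes set
  i=0: xor(0x08,0x66) → 110
  i=1: xor(0x2b,0x86) → 173
  i=2: xor(0x05,0xc6) → 195
  i=3: xor(0x06,0xb5) → 179
  i=4: xor(0xb5,0xf0) → 69
  i=5: xor(0x9e,0x42) → 220
  i=6: tail/keep → 166
  i=7: tail/keep → 131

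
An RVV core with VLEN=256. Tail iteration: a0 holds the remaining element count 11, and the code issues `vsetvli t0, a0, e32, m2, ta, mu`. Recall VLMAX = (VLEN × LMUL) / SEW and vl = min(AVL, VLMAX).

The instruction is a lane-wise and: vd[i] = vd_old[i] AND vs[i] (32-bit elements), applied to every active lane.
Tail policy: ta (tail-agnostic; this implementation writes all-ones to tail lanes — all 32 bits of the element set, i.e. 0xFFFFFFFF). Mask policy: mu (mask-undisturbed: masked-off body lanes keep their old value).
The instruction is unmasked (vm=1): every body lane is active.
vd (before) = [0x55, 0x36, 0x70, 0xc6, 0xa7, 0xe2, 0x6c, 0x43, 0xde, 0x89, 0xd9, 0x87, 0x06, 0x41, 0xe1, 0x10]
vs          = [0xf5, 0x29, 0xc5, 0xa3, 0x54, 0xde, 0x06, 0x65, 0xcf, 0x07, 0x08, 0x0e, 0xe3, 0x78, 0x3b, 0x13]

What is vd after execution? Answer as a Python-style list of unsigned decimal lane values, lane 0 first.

vd = [85, 32, 64, 130, 4, 194, 4, 65, 206, 1, 8, 4294967295, 4294967295, 4294967295, 4294967295, 4294967295]

VLMAX = (256 × 2) / 32 = 16 lanes
AVL=11 ≤ VLMAX=16, so vl = 11
[0] and(0x55,0xf5) = 0x55
[1] and(0x36,0x29) = 0x20
[2] and(0x70,0xc5) = 0x40
[3] and(0xc6,0xa3) = 0x82
[4] and(0xa7,0x54) = 0x04
[5] and(0xe2,0xde) = 0xc2
[6] and(0x6c,0x06) = 0x04
[7] and(0x43,0x65) = 0x41
[8] and(0xde,0xcf) = 0xce
[9] and(0x89,0x07) = 0x01
[10] and(0xd9,0x08) = 0x08
[11] tail/ones = 0xffffffff
[12] tail/ones = 0xffffffff
[13] tail/ones = 0xffffffff
[14] tail/ones = 0xffffffff
[15] tail/ones = 0xffffffff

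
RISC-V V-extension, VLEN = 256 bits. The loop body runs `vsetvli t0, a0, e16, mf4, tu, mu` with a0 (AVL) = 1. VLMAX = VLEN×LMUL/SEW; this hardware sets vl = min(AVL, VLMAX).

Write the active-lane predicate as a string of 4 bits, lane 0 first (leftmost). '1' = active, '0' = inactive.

predicate = 1000

VLMAX = VLEN×LMUL/SEW = 256×1/4/16 = 4
AVL=1 ≤ VLMAX=4, so vl = 1
bits (lane 0 leftmost): 1000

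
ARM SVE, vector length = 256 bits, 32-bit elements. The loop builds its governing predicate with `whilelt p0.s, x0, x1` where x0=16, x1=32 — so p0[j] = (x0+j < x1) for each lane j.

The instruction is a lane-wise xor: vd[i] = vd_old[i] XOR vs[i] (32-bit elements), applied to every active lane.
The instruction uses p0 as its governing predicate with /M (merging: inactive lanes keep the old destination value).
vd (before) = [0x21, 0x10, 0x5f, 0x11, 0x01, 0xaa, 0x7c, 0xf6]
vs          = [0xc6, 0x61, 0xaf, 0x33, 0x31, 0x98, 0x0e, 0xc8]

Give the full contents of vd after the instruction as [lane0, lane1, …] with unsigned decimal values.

256-bit reg / 32-bit elem → 8 lanes
p0[j] = (16+j < 32); true for j=0..7 → 8 lanes set
  i=0: xor(0x21,0xc6) → 231
  i=1: xor(0x10,0x61) → 113
  i=2: xor(0x5f,0xaf) → 240
  i=3: xor(0x11,0x33) → 34
  i=4: xor(0x01,0x31) → 48
  i=5: xor(0xaa,0x98) → 50
  i=6: xor(0x7c,0x0e) → 114
  i=7: xor(0xf6,0xc8) → 62

vd = [231, 113, 240, 34, 48, 50, 114, 62]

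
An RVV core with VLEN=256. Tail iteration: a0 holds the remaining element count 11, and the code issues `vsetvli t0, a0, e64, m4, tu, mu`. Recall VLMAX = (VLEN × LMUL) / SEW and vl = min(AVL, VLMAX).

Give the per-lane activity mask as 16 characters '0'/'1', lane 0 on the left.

lanes per group: 256·4/64 = 16
vl ← min(11, 16) = 11
bits (lane 0 leftmost): 1111111111100000

predicate = 1111111111100000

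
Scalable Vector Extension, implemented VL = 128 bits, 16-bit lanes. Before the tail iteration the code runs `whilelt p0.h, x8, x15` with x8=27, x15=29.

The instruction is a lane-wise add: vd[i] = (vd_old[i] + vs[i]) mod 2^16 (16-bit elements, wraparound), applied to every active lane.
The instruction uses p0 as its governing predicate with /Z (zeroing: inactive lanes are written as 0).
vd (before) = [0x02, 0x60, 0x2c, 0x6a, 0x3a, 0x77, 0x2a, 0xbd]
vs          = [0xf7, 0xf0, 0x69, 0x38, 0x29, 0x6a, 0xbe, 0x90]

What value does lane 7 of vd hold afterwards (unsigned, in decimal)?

vd[7] = 0

128-bit reg / 16-bit elem → 8 lanes
whilelt: lane j active iff 27+j < 29 → j < 2 → 2 active
vd[0] add(0x02,0xf7) -> 0xf9
vd[1] add(0x60,0xf0) -> 0x150
vd[2] tail/zero -> 0x00
vd[3] tail/zero -> 0x00
vd[4] tail/zero -> 0x00
vd[5] tail/zero -> 0x00
vd[6] tail/zero -> 0x00
vd[7] tail/zero -> 0x00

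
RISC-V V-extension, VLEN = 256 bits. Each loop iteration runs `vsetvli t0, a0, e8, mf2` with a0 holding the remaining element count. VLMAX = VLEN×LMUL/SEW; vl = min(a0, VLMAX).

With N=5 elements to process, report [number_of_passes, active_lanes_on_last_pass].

[iterations, last_vl] = [1, 5]

lanes per group: 256·1/2/8 = 16
N=5: ⌈5/16⌉ = 1 iters; last vl = 5 − 0×16 = 5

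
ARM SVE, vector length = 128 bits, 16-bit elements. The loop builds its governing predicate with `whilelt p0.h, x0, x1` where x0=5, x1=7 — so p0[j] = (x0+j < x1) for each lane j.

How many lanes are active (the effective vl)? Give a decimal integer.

128-bit reg / 16-bit elem → 8 lanes
whilelt: lane j active iff 5+j < 7 → j < 2 → 2 active

vl = 2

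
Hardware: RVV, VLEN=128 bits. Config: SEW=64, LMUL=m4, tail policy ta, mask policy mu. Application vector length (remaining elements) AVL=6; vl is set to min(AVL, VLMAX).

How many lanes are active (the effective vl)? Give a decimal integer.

vl = 6

VLMAX = VLEN×LMUL/SEW = 128×4/64 = 8
vl = min(AVL, VLMAX) = min(6, 8) = 6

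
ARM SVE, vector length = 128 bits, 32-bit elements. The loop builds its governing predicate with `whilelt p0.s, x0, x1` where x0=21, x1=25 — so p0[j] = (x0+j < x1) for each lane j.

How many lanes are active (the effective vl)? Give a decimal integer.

vl = 4

128-bit reg / 32-bit elem → 4 lanes
whilelt: lane j active iff 21+j < 25 → j < 4 → 4 active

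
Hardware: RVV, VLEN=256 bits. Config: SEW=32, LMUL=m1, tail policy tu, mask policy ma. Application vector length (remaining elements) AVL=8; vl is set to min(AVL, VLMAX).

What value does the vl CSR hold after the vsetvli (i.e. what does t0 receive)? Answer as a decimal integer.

lanes per group: 256·1/32 = 8
AVL=8 ≤ VLMAX=8, so vl = 8

vl = 8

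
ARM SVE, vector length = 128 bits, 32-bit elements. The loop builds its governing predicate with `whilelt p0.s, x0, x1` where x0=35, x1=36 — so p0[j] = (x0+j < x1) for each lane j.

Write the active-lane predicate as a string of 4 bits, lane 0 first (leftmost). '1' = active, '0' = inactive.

lane count: 128 div 32 = 4
active while 35+j < 36, i.e. j ∈ [0,1) capped at 4 ⇒ 1
bits (lane 0 leftmost): 1000

predicate = 1000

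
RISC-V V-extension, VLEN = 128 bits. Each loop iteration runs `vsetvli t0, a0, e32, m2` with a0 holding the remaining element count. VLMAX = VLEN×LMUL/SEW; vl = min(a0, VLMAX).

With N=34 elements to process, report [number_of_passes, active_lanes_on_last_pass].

[iterations, last_vl] = [5, 2]

VLMAX = VLEN×LMUL/SEW = 128×2/32 = 8
34 elements at 8/iter → 5 passes, remainder 2 on the last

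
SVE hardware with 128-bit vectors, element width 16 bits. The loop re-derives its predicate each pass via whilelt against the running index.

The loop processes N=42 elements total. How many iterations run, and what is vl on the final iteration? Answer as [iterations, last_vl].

[iterations, last_vl] = [6, 2]

lane count: 128 div 16 = 8
N=42: ⌈42/8⌉ = 6 iters; last vl = 42 − 5×8 = 2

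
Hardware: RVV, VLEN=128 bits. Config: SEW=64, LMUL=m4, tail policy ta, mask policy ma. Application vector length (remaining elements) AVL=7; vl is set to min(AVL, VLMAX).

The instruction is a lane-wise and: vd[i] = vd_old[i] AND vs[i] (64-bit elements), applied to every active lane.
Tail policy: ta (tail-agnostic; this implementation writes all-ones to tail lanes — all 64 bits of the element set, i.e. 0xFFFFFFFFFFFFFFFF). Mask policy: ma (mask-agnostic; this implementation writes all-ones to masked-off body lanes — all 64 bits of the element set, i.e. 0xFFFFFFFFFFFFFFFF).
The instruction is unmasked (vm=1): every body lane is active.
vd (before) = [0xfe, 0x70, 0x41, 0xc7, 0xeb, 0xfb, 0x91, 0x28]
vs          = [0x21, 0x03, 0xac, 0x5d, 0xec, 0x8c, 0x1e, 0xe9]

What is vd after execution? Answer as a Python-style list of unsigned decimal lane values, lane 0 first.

vd = [32, 0, 0, 69, 232, 136, 16, 18446744073709551615]

lanes per group: 128·4/64 = 8
vl = min(AVL, VLMAX) = min(7, 8) = 7
  i=0: and(0xfe,0x21) → 32
  i=1: and(0x70,0x03) → 0
  i=2: and(0x41,0xac) → 0
  i=3: and(0xc7,0x5d) → 69
  i=4: and(0xeb,0xec) → 232
  i=5: and(0xfb,0x8c) → 136
  i=6: and(0x91,0x1e) → 16
  i=7: tail/ones → 18446744073709551615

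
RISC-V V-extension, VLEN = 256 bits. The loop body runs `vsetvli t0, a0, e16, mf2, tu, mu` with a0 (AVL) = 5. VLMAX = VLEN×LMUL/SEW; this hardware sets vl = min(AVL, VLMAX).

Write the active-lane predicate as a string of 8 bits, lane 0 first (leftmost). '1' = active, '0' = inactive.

predicate = 11111000

VLMAX = (256 × 1/2) / 16 = 8 lanes
AVL=5 ≤ VLMAX=8, so vl = 5
bits (lane 0 leftmost): 11111000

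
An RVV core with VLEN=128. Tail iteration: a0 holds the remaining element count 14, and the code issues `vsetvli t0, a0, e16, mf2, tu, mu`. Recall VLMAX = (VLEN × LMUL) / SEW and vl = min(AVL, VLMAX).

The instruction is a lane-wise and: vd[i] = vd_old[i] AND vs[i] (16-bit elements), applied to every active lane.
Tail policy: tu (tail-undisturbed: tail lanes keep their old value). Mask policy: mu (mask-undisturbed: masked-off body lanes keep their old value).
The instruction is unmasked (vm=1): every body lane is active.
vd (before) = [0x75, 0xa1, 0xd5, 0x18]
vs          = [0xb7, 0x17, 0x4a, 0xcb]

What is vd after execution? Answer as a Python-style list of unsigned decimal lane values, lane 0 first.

VLMAX = VLEN×LMUL/SEW = 128×1/2/16 = 4
vl ← min(14, 4) = 4
[0] and(0x75,0xb7) = 0x35
[1] and(0xa1,0x17) = 0x01
[2] and(0xd5,0x4a) = 0x40
[3] and(0x18,0xcb) = 0x08

vd = [53, 1, 64, 8]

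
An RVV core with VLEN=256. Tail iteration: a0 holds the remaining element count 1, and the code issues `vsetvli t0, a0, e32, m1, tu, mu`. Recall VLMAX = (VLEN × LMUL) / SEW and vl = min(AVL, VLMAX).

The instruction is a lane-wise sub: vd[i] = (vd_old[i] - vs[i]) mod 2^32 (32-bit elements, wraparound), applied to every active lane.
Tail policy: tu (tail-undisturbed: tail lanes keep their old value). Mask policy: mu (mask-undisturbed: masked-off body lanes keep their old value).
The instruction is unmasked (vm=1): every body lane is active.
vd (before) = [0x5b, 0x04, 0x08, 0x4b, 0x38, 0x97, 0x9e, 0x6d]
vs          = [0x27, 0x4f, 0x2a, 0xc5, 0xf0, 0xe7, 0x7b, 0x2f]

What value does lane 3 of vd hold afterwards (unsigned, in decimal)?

VLMAX = VLEN×LMUL/SEW = 256×1/32 = 8
vl = min(AVL, VLMAX) = min(1, 8) = 1
lane  0: sub(0x5b,0x27) ⇒ 0x34
lane  1: tail/keep ⇒ 0x04
lane  2: tail/keep ⇒ 0x08
lane  3: tail/keep ⇒ 0x4b
lane  4: tail/keep ⇒ 0x38
lane  5: tail/keep ⇒ 0x97
lane  6: tail/keep ⇒ 0x9e
lane  7: tail/keep ⇒ 0x6d

vd[3] = 75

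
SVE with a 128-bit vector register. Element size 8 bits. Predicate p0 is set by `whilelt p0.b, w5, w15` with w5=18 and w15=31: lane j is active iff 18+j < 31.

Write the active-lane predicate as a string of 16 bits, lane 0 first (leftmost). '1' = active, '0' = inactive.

predicate = 1111111111111000

128-bit reg / 8-bit elem → 16 lanes
whilelt: lane j active iff 18+j < 31 → j < 13 → 13 active
bits (lane 0 leftmost): 1111111111111000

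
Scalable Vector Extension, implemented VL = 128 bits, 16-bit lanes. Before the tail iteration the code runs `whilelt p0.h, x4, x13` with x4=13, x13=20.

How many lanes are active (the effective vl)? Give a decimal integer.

register lanes = 128/16 = 8
p0[j] = (13+j < 20); true for j=0..6 → 7 lanes set

vl = 7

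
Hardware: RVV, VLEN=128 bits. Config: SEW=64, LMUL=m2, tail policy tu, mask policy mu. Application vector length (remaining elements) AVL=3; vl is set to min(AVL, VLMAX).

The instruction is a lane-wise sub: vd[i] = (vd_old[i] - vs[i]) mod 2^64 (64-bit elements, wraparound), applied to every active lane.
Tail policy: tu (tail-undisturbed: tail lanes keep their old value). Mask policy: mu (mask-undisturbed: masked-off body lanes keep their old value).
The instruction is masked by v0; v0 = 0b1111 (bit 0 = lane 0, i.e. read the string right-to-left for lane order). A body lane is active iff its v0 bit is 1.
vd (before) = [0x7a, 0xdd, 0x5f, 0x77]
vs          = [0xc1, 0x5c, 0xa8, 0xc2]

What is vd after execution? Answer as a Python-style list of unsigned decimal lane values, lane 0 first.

lanes per group: 128·2/64 = 4
AVL=3 ≤ VLMAX=4, so vl = 3
  i=0: sub(0x7a,0xc1) → 18446744073709551545
  i=1: sub(0xdd,0x5c) → 129
  i=2: sub(0x5f,0xa8) → 18446744073709551543
  i=3: tail/keep → 119

vd = [18446744073709551545, 129, 18446744073709551543, 119]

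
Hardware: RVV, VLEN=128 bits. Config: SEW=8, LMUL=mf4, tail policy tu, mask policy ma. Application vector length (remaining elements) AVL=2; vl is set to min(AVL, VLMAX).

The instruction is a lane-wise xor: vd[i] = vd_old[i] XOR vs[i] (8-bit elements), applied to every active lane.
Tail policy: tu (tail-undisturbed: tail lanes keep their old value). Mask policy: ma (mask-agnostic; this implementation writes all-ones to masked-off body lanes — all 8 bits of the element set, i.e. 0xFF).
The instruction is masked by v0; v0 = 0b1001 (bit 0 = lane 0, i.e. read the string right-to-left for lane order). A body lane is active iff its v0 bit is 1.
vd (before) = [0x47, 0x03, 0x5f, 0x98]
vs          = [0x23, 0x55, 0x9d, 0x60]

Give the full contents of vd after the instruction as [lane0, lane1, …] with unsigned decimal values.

lanes per group: 128·1/4/8 = 4
AVL=2 ≤ VLMAX=4, so vl = 2
  i=0: xor(0x47,0x23) → 100
  i=1: mask-off/ones → 255
  i=2: tail/keep → 95
  i=3: tail/keep → 152

vd = [100, 255, 95, 152]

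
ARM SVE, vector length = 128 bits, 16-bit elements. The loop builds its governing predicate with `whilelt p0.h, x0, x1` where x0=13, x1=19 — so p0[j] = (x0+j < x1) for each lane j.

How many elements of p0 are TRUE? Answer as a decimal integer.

lane count: 128 div 16 = 8
p0[j] = (13+j < 19); true for j=0..5 → 6 lanes set

vl = 6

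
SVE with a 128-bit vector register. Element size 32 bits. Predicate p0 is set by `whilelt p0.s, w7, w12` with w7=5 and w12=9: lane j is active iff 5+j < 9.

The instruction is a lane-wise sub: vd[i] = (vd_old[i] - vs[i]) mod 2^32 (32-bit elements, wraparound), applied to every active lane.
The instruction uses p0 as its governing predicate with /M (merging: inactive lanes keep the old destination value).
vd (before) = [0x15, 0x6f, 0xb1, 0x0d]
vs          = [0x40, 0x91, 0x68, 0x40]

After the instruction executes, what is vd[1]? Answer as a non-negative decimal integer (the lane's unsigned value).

vd[1] = 4294967262

register lanes = 128/32 = 4
whilelt: lane j active iff 5+j < 9 → j < 4 → 4 active
  i=0: sub(0x15,0x40) → 4294967253
  i=1: sub(0x6f,0x91) → 4294967262
  i=2: sub(0xb1,0x68) → 73
  i=3: sub(0x0d,0x40) → 4294967245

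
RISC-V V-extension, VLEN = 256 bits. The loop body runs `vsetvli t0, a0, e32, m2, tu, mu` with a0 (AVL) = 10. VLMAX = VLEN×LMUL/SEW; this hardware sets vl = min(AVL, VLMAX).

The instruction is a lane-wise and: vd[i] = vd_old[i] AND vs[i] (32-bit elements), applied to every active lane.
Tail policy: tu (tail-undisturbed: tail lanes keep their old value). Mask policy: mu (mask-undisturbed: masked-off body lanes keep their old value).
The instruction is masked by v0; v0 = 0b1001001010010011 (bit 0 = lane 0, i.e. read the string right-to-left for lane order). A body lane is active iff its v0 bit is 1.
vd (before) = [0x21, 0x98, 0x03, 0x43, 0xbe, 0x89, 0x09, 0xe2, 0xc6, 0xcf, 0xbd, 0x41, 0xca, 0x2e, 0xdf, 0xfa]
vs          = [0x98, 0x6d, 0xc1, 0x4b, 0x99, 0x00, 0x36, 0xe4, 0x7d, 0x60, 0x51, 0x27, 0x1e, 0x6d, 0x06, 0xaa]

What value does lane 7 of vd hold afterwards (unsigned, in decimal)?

VLMAX = (256 × 2) / 32 = 16 lanes
vl = min(AVL, VLMAX) = min(10, 16) = 10
[0] and(0x21,0x98) = 0x00
[1] and(0x98,0x6d) = 0x08
[2] mask-off/keep = 0x03
[3] mask-off/keep = 0x43
[4] and(0xbe,0x99) = 0x98
[5] mask-off/keep = 0x89
[6] mask-off/keep = 0x09
[7] and(0xe2,0xe4) = 0xe0
[8] mask-off/keep = 0xc6
[9] and(0xcf,0x60) = 0x40
[10] tail/keep = 0xbd
[11] tail/keep = 0x41
[12] tail/keep = 0xca
[13] tail/keep = 0x2e
[14] tail/keep = 0xdf
[15] tail/keep = 0xfa

vd[7] = 224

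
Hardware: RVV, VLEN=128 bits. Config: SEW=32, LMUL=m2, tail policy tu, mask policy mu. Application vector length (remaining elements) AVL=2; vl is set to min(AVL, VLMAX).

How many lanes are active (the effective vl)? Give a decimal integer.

vl = 2

lanes per group: 128·2/32 = 8
AVL=2 ≤ VLMAX=8, so vl = 2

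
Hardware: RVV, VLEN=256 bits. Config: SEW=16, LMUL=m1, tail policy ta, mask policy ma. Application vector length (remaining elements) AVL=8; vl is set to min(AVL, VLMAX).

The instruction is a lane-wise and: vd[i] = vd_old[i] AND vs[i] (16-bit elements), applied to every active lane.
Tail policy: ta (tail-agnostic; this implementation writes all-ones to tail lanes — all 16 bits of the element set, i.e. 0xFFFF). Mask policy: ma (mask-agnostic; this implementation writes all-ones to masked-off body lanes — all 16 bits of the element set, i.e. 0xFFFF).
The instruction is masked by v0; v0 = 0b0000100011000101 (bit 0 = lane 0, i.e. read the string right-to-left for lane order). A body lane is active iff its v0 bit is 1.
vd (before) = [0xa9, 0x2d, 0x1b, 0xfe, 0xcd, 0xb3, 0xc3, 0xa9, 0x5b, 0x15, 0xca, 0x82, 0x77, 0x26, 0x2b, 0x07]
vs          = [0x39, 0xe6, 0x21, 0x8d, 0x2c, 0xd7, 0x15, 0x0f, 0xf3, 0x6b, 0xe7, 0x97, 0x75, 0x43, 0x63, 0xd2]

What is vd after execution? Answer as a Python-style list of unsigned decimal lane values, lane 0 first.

vd = [41, 65535, 1, 65535, 65535, 65535, 1, 9, 65535, 65535, 65535, 65535, 65535, 65535, 65535, 65535]

VLMAX = VLEN×LMUL/SEW = 256×1/16 = 16
AVL=8 ≤ VLMAX=16, so vl = 8
vd[0] and(0xa9,0x39) -> 0x29
vd[1] mask-off/ones -> 0xffff
vd[2] and(0x1b,0x21) -> 0x01
vd[3] mask-off/ones -> 0xffff
vd[4] mask-off/ones -> 0xffff
vd[5] mask-off/ones -> 0xffff
vd[6] and(0xc3,0x15) -> 0x01
vd[7] and(0xa9,0x0f) -> 0x09
vd[8] tail/ones -> 0xffff
vd[9] tail/ones -> 0xffff
vd[10] tail/ones -> 0xffff
vd[11] tail/ones -> 0xffff
vd[12] tail/ones -> 0xffff
vd[13] tail/ones -> 0xffff
vd[14] tail/ones -> 0xffff
vd[15] tail/ones -> 0xffff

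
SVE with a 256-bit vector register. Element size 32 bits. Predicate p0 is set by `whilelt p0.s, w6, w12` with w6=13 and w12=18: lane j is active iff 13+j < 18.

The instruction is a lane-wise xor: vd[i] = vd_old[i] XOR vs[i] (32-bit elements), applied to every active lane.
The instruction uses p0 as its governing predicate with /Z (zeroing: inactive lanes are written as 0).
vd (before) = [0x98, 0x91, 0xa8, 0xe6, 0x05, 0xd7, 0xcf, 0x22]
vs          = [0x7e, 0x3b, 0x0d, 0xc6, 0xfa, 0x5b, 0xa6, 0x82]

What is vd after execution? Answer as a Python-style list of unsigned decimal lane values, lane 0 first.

register lanes = 256/32 = 8
whilelt: lane j active iff 13+j < 18 → j < 5 → 5 active
[0] xor(0x98,0x7e) = 0xe6
[1] xor(0x91,0x3b) = 0xaa
[2] xor(0xa8,0x0d) = 0xa5
[3] xor(0xe6,0xc6) = 0x20
[4] xor(0x05,0xfa) = 0xff
[5] tail/zero = 0x00
[6] tail/zero = 0x00
[7] tail/zero = 0x00

vd = [230, 170, 165, 32, 255, 0, 0, 0]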